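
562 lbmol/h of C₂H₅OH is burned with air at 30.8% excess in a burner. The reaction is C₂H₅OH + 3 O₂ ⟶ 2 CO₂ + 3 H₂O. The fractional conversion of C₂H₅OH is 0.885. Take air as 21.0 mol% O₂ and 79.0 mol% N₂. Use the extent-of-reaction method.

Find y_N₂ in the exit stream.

0.718

Stoichiometric O₂ = 3 × 562 = 1686 lbmol/h; O₂ fed = 1686 × 1.308 = 2205 lbmol/h.
N₂ fed = 2205 × 79/21 = 8296 lbmol/h.
Fuel reacted = 0.885 × 562 → ξ = 497.4 lbmol/h.
Outlet (n = n₀ + ν ξ):
  C₂H₅OH: 562 − 1(497.4) = 64.63
  O₂: 2205 − 3(497.4) = 713.2
  N₂: 8296 (inert)
  CO₂: 0 + 2(497.4) = 994.7
  H₂O: 0 + 3(497.4) = 1492
Total out = 11560 lbmol/h; y_N₂ = 8296 / 11560 = 0.7176.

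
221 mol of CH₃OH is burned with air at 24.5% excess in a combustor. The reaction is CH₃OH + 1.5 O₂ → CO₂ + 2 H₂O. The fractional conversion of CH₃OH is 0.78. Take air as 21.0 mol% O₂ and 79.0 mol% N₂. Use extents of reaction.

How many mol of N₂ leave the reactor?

Stoichiometric O₂ = 1.5 × 221 = 331.5 mol; O₂ fed = 331.5 × 1.245 = 412.7 mol.
N₂ fed = 412.7 × 79/21 = 1553 mol.
Fuel reacted = 0.78 × 221 → ξ = 172.4 mol.
Outlet (n = n₀ + ν ξ):
  CH₃OH: 221 − 1(172.4) = 48.62
  O₂: 412.7 − 1.5(172.4) = 154.1
  N₂: 1553 (inert)
  CO₂: 0 + 1(172.4) = 172.4
  H₂O: 0 + 2(172.4) = 344.8

1550 mol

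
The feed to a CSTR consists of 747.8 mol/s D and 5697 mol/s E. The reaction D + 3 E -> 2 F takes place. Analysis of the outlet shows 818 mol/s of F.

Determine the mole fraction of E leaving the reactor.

For F: n = n₀ + 2ξ → 818 = 0 + 2ξ, giving ξ = 409 mol/s.
Outlet amounts (n = n₀ + ν ξ):
  D: 747.8 − 1(409) = 338.8
  E: 5697 − 3(409) = 4470
  F: 0 + 2(409) = 818
Total out = 5627 mol/s; y_E = 4470 / 5627 = 0.7944.

0.794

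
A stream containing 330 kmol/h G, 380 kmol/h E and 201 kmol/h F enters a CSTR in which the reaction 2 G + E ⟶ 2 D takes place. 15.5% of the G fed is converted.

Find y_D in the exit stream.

G reacted = 0.155 × 330 = 51.15 kmol/h; ν_G = −2, so ξ = 51.15/2 = 25.57 kmol/h.
Outlet amounts (n = n₀ + ν ξ):
  G: 330 − 2(25.57) = 278.9
  E: 380 − 1(25.57) = 354.4
  D: 0 + 2(25.57) = 51.15
  F: 201 (inert)
Total out = 885.4 kmol/h; y_D = 51.15 / 885.4 = 0.05777.

0.0578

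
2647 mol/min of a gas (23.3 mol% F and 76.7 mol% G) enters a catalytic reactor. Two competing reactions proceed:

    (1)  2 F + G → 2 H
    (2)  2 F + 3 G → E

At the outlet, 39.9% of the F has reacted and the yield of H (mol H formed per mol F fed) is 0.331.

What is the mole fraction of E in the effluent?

0.00852

Yield of H: 2ξ₁ / 616.8 = 0.331 → ξ₁ = 102.1 mol/min.
Conversion of F: 2ξ₁ + 2ξ₂ = 0.399 × 616.8 = 246.1 → ξ₂ = 20.97 mol/min.
Outlet amounts (n = n₀ + Σ ν·ξ):
  F: 616.8 − 2(102.1) − 2(20.97) = 370.7
  G: 2030 − 1(102.1) − 3(20.97) = 1865
  H: 0 + 2(102.1) = 204.1
  E: 0 + 1(20.97) = 20.97
Total out = 2461 mol/min; y_E = 20.97 / 2461 = 0.008521.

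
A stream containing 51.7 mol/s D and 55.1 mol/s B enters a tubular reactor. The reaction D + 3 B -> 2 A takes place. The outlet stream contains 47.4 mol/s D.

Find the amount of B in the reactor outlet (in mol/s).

For D: n = n₀ − 1ξ → 47.4 = 51.7 − 1ξ, giving ξ = 4.3 mol/s.
Outlet amounts (n = n₀ + ν ξ):
  D: 51.7 − 1(4.3) = 47.4
  B: 55.1 − 3(4.3) = 42.2
  A: 0 + 2(4.3) = 8.6

42.2 mol/s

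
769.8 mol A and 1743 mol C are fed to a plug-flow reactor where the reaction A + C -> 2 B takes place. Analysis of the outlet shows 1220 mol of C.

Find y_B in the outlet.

For C: n = n₀ − 1ξ → 1220 = 1743 − 1ξ, giving ξ = 523 mol.
Outlet amounts (n = n₀ + ν ξ):
  A: 769.8 − 1(523) = 246.8
  C: 1743 − 1(523) = 1220
  B: 0 + 2(523) = 1046
Total out = 2513 mol; y_B = 1046 / 2513 = 0.4163.

0.416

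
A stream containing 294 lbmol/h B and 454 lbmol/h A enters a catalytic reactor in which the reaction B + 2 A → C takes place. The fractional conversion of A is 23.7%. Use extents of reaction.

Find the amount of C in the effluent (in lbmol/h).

53.8 lbmol/h

A reacted = 0.237 × 454 = 107.6 lbmol/h; ν_A = −2, so ξ = 107.6/2 = 53.8 lbmol/h.
Outlet amounts (n = n₀ + ν ξ):
  B: 294 − 1(53.8) = 240.2
  A: 454 − 2(53.8) = 346.4
  C: 0 + 1(53.8) = 53.8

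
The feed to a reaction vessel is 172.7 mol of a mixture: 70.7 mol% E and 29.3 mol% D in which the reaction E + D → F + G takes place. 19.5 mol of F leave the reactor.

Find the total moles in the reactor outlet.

For F: n = n₀ + 1ξ → 19.5 = 0 + 1ξ, giving ξ = 19.5 mol.
Outlet amounts (n = n₀ + ν ξ):
  E: 122.1 − 1(19.5) = 102.6
  D: 50.6 − 1(19.5) = 31.1
  F: 0 + 1(19.5) = 19.5
  G: 0 + 1(19.5) = 19.5
Total out = 102.6 + 31.1 + 19.5 + 19.5 = 172.7 mol.

173 mol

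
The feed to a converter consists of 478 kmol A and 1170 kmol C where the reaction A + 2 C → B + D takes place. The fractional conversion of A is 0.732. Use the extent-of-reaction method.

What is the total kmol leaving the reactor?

1300 kmol

A reacted = 0.732 × 478 = 349.9 kmol; ν_A = −1, so ξ = 349.9/1 = 349.9 kmol.
Outlet amounts (n = n₀ + ν ξ):
  A: 478 − 1(349.9) = 128.1
  C: 1170 − 2(349.9) = 470.2
  B: 0 + 1(349.9) = 349.9
  D: 0 + 1(349.9) = 349.9
Total out = 128.1 + 470.2 + 349.9 + 349.9 = 1298 kmol.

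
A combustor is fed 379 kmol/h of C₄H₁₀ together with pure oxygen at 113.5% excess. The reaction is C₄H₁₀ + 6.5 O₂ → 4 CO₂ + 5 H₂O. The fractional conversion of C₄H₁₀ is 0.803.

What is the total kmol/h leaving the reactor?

Stoichiometric O₂ = 6.5 × 379 = 2464 kmol/h; O₂ fed = 2464 × 2.135 = 5260 kmol/h.
Fuel reacted = 0.803 × 379 → ξ = 304.3 kmol/h.
Outlet (n = n₀ + ν ξ):
  C₄H₁₀: 379 − 1(304.3) = 74.66
  O₂: 5260 − 6.5(304.3) = 3281
  CO₂: 0 + 4(304.3) = 1217
  H₂O: 0 + 5(304.3) = 1522
Total out = 74.66 + 3281 + 1217 + 1522 = 6095 kmol/h.

6100 kmol/h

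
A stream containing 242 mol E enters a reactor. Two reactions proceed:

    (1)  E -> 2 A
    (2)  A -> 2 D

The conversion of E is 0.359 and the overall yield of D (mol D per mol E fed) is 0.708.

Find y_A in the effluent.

Conversion of E: E consumed = 1ξ₁ = 0.359 × 242 → ξ₁ = 86.88 mol.
Yield of D: 2ξ₂ / 242 = 0.708 → ξ₂ = 85.67 mol.
Outlet amounts (n = n₀ + Σ ν·ξ):
  E: 242 − 1(86.88) = 155.1
  A: 0 + 2(86.88) − 1(85.67) = 88.09
  D: 0 + 2(85.67) = 171.3
Total out = 414.5 mol; y_A = 88.09 / 414.5 = 0.2125.

0.212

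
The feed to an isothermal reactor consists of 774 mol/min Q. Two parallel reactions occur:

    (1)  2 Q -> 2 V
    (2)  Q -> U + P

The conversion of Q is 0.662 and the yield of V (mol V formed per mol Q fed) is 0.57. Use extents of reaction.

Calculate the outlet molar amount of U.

Yield of V: 2ξ₁ / 774 = 0.57 → ξ₁ = 220.6 mol/min.
Conversion of Q: 2ξ₁ + 1ξ₂ = 0.662 × 774 = 512.4 → ξ₂ = 71.21 mol/min.
Outlet amounts (n = n₀ + Σ ν·ξ):
  Q: 774 − 2(220.6) − 1(71.21) = 261.6
  V: 0 + 2(220.6) = 441.2
  U: 0 + 1(71.21) = 71.21
  P: 0 + 1(71.21) = 71.21

71.2 mol/min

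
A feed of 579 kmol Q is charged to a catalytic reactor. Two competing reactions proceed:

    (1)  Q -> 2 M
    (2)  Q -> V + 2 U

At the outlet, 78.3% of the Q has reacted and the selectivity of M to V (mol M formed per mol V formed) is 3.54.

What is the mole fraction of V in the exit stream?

0.137

Conversion of Q: Q consumed = 0.783 × 579 = 453.4 kmol = 1ξ₁ + 1ξ₂.
Selectivity: 2ξ₁ / (1ξ₂) = 3.54 → ξ₁ = 1.77 ξ₂.
Substitute: (1·1.77 + 1) ξ₂ = 453.4 → ξ₂ = 163.7 kmol, ξ₁ = 289.7 kmol.
Outlet amounts (n = n₀ + Σ ν·ξ):
  Q: 579 − 1(289.7) − 1(163.7) = 125.6
  M: 0 + 2(289.7) = 579.4
  V: 0 + 1(163.7) = 163.7
  U: 0 + 2(163.7) = 327.3
Total out = 1196 kmol; y_V = 163.7 / 1196 = 0.1368.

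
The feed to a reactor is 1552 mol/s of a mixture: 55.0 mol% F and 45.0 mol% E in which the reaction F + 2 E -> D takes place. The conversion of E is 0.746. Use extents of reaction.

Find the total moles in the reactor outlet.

1030 mol/s

E reacted = 0.746 × 698.4 = 521 mol/s; ν_E = −2, so ξ = 521/2 = 260.5 mol/s.
Outlet amounts (n = n₀ + ν ξ):
  F: 853.6 − 1(260.5) = 593.1
  E: 698.4 − 2(260.5) = 177.4
  D: 0 + 1(260.5) = 260.5
Total out = 593.1 + 177.4 + 260.5 = 1031 mol/s.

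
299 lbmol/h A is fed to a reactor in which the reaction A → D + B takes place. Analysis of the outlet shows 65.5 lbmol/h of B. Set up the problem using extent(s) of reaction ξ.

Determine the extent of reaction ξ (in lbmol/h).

ξ = 65.5 lbmol/h

For B: n = n₀ + 1ξ → 65.5 = 0 + 1ξ, giving ξ = 65.5 lbmol/h.
Outlet amounts (n = n₀ + ν ξ):
  A: 299 − 1(65.5) = 233.5
  D: 0 + 1(65.5) = 65.5
  B: 0 + 1(65.5) = 65.5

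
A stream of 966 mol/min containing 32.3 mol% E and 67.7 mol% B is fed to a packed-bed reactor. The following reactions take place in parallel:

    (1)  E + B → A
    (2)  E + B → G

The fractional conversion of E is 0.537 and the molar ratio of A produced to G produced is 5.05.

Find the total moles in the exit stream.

798 mol/min

Conversion of E: E consumed = 0.537 × 312 = 167.6 mol/min = 1ξ₁ + 1ξ₂.
Selectivity: 1ξ₁ / (1ξ₂) = 5.05 → ξ₁ = 5.05 ξ₂.
Substitute: (1·5.05 + 1) ξ₂ = 167.6 → ξ₂ = 27.69 mol/min, ξ₁ = 139.9 mol/min.
Outlet amounts (n = n₀ + Σ ν·ξ):
  E: 312 − 1(139.9) − 1(27.69) = 144.5
  B: 654 − 1(139.9) − 1(27.69) = 486.4
  A: 0 + 1(139.9) = 139.9
  G: 0 + 1(27.69) = 27.69
Total out = 144.5 + 486.4 + 139.9 + 27.69 = 798.4 mol/min.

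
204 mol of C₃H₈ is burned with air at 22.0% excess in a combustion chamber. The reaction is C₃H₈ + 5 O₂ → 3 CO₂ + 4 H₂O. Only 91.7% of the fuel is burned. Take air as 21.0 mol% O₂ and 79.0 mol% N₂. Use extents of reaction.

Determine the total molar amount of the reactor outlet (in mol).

6320 mol

Stoichiometric O₂ = 5 × 204 = 1020 mol; O₂ fed = 1020 × 1.220 = 1244 mol.
N₂ fed = 1244 × 79/21 = 4681 mol.
Fuel reacted = 0.917 × 204 → ξ = 187.1 mol.
Outlet (n = n₀ + ν ξ):
  C₃H₈: 204 − 1(187.1) = 16.93
  O₂: 1244 − 5(187.1) = 309.1
  N₂: 4681 (inert)
  CO₂: 0 + 3(187.1) = 561.2
  H₂O: 0 + 4(187.1) = 748.3
Total out = 16.93 + 309.1 + 4681 + 561.2 + 748.3 = 6317 mol.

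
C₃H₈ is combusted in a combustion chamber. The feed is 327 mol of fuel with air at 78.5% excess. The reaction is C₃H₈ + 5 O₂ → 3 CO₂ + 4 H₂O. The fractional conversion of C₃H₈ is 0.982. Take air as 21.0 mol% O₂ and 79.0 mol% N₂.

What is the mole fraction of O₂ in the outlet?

Stoichiometric O₂ = 5 × 327 = 1635 mol; O₂ fed = 1635 × 1.785 = 2918 mol.
N₂ fed = 2918 × 79/21 = 10980 mol.
Fuel reacted = 0.982 × 327 → ξ = 321.1 mol.
Outlet (n = n₀ + ν ξ):
  C₃H₈: 327 − 1(321.1) = 5.886
  O₂: 2918 − 5(321.1) = 1313
  N₂: 10980 (inert)
  CO₂: 0 + 3(321.1) = 963.3
  H₂O: 0 + 4(321.1) = 1284
Total out = 14550 mol; y_O₂ = 1313 / 14550 = 0.09026.

0.0903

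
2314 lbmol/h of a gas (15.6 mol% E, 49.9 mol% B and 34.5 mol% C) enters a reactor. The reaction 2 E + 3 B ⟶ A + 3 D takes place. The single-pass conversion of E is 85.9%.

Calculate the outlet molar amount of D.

E reacted = 0.859 × 361 = 310.1 lbmol/h; ν_E = −2, so ξ = 310.1/2 = 155 lbmol/h.
Outlet amounts (n = n₀ + ν ξ):
  E: 361 − 2(155) = 50.9
  B: 1155 − 3(155) = 689.6
  A: 0 + 1(155) = 155
  D: 0 + 3(155) = 465.1
  C: 798.3 (inert)

465 lbmol/h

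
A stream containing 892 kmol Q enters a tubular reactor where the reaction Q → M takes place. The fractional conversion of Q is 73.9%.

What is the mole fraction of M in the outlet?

Q reacted = 0.739 × 892 = 659.2 kmol; ν_Q = −1, so ξ = 659.2/1 = 659.2 kmol.
Outlet amounts (n = n₀ + ν ξ):
  Q: 892 − 1(659.2) = 232.8
  M: 0 + 1(659.2) = 659.2
Total out = 892 kmol; y_M = 659.2 / 892 = 0.739.

0.739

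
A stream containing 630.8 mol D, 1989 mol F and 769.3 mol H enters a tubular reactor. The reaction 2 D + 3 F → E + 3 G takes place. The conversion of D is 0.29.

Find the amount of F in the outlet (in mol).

D reacted = 0.29 × 630.8 = 182.9 mol; ν_D = −2, so ξ = 182.9/2 = 91.47 mol.
Outlet amounts (n = n₀ + ν ξ):
  D: 630.8 − 2(91.47) = 447.9
  F: 1989 − 3(91.47) = 1715
  E: 0 + 1(91.47) = 91.47
  G: 0 + 3(91.47) = 274.4
  H: 769.3 (inert)

1710 mol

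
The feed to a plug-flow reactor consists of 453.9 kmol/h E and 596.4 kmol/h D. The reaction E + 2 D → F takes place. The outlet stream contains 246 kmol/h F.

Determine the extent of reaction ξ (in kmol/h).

For F: n = n₀ + 1ξ → 246 = 0 + 1ξ, giving ξ = 246 kmol/h.
Outlet amounts (n = n₀ + ν ξ):
  E: 453.9 − 1(246) = 207.9
  D: 596.4 − 2(246) = 104.4
  F: 0 + 1(246) = 246

ξ = 246 kmol/h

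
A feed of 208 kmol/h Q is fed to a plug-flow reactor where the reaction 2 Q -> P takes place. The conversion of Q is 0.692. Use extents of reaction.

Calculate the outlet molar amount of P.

72 kmol/h

Q reacted = 0.692 × 208 = 143.9 kmol/h; ν_Q = −2, so ξ = 143.9/2 = 71.97 kmol/h.
Outlet amounts (n = n₀ + ν ξ):
  Q: 208 − 2(71.97) = 64.06
  P: 0 + 1(71.97) = 71.97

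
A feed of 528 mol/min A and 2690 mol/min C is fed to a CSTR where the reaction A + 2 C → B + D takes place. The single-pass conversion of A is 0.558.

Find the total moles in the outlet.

A reacted = 0.558 × 528 = 294.6 mol/min; ν_A = −1, so ξ = 294.6/1 = 294.6 mol/min.
Outlet amounts (n = n₀ + ν ξ):
  A: 528 − 1(294.6) = 233.4
  C: 2690 − 2(294.6) = 2101
  B: 0 + 1(294.6) = 294.6
  D: 0 + 1(294.6) = 294.6
Total out = 233.4 + 2101 + 294.6 + 294.6 = 2923 mol/min.

2920 mol/min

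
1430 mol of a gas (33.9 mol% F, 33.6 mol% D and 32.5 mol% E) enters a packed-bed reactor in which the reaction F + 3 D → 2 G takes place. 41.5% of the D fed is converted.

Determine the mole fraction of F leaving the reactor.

0.322

D reacted = 0.415 × 480.5 = 199.4 mol; ν_D = −3, so ξ = 199.4/3 = 66.47 mol.
Outlet amounts (n = n₀ + ν ξ):
  F: 484.8 − 1(66.47) = 418.3
  D: 480.5 − 3(66.47) = 281.1
  G: 0 + 2(66.47) = 132.9
  E: 464.8 (inert)
Total out = 1297 mol; y_F = 418.3 / 1297 = 0.3225.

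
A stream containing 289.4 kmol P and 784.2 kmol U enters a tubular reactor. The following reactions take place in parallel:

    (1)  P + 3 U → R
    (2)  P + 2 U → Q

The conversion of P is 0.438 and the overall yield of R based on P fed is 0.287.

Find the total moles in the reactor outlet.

Yield of R: 1ξ₁ / 289.4 = 0.287 → ξ₁ = 83.06 kmol.
Conversion of P: 1ξ₁ + 1ξ₂ = 0.438 × 289.4 = 126.8 → ξ₂ = 43.7 kmol.
Outlet amounts (n = n₀ + Σ ν·ξ):
  P: 289.4 − 1(83.06) − 1(43.7) = 162.6
  U: 784.2 − 3(83.06) − 2(43.7) = 447.6
  R: 0 + 1(83.06) = 83.06
  Q: 0 + 1(43.7) = 43.7
Total out = 162.6 + 447.6 + 83.06 + 43.7 = 737 kmol.

737 kmol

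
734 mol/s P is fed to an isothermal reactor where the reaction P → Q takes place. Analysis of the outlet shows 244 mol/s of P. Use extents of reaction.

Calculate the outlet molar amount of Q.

For P: n = n₀ − 1ξ → 244 = 734 − 1ξ, giving ξ = 490 mol/s.
Outlet amounts (n = n₀ + ν ξ):
  P: 734 − 1(490) = 244
  Q: 0 + 1(490) = 490

490 mol/s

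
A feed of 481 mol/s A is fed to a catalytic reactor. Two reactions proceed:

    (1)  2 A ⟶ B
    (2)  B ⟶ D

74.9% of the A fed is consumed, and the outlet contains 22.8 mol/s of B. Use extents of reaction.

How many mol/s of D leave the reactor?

Conversion of A: A consumed = 2ξ₁ = 0.749 × 481 → ξ₁ = 180.1 mol/s.
B balance: n_B = 0 + 1ξ₁ − 1ξ₂ = 22.8 → ξ₂ = (1·180.1 − 22.8)/1 = 157.3 mol/s.
Outlet amounts (n = n₀ + Σ ν·ξ):
  A: 481 − 2(180.1) = 120.7
  B: 0 + 1(180.1) − 1(157.3) = 22.8
  D: 0 + 1(157.3) = 157.3

157 mol/s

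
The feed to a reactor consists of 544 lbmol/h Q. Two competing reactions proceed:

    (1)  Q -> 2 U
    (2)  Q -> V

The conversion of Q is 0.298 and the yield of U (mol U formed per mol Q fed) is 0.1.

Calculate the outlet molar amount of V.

135 lbmol/h

Yield of U: 2ξ₁ / 544 = 0.1 → ξ₁ = 27.2 lbmol/h.
Conversion of Q: 1ξ₁ + 1ξ₂ = 0.298 × 544 = 162.1 → ξ₂ = 134.9 lbmol/h.
Outlet amounts (n = n₀ + Σ ν·ξ):
  Q: 544 − 1(27.2) − 1(134.9) = 381.9
  U: 0 + 2(27.2) = 54.4
  V: 0 + 1(134.9) = 134.9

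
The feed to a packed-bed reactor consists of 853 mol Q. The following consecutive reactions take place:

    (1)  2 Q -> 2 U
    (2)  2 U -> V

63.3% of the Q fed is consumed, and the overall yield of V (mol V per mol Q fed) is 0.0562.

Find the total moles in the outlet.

805 mol

Conversion of Q: Q consumed = 2ξ₁ = 0.633 × 853 → ξ₁ = 270 mol.
Yield of V: 1ξ₂ / 853 = 0.0562 → ξ₂ = 47.94 mol.
Outlet amounts (n = n₀ + Σ ν·ξ):
  Q: 853 − 2(270) = 313.1
  U: 0 + 2(270) − 2(47.94) = 444.1
  V: 0 + 1(47.94) = 47.94
Total out = 313.1 + 444.1 + 47.94 = 805.1 mol.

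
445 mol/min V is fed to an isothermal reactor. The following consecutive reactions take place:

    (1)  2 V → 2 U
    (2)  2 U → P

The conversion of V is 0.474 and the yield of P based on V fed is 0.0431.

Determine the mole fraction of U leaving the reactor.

0.405

Conversion of V: V consumed = 2ξ₁ = 0.474 × 445 → ξ₁ = 105.5 mol/min.
Yield of P: 1ξ₂ / 445 = 0.0431 → ξ₂ = 19.18 mol/min.
Outlet amounts (n = n₀ + Σ ν·ξ):
  V: 445 − 2(105.5) = 234.1
  U: 0 + 2(105.5) − 2(19.18) = 172.6
  P: 0 + 1(19.18) = 19.18
Total out = 425.8 mol/min; y_U = 172.6 / 425.8 = 0.4053.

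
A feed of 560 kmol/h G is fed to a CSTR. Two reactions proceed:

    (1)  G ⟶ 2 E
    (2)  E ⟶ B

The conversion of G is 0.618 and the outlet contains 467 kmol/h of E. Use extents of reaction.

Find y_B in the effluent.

0.248

Conversion of G: G consumed = 1ξ₁ = 0.618 × 560 → ξ₁ = 346.1 kmol/h.
E balance: n_E = 0 + 2ξ₁ − 1ξ₂ = 467 → ξ₂ = (2·346.1 − 467)/1 = 225.2 kmol/h.
Outlet amounts (n = n₀ + Σ ν·ξ):
  G: 560 − 1(346.1) = 213.9
  E: 0 + 2(346.1) − 1(225.2) = 467
  B: 0 + 1(225.2) = 225.2
Total out = 906.1 kmol/h; y_B = 225.2 / 906.1 = 0.2485.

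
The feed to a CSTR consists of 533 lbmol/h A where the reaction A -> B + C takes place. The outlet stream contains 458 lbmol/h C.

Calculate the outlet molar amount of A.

For C: n = n₀ + 1ξ → 458 = 0 + 1ξ, giving ξ = 458 lbmol/h.
Outlet amounts (n = n₀ + ν ξ):
  A: 533 − 1(458) = 75
  B: 0 + 1(458) = 458
  C: 0 + 1(458) = 458

75 lbmol/h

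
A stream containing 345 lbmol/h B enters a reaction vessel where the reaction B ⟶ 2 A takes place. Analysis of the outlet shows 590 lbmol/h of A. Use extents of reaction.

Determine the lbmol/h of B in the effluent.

50 lbmol/h

For A: n = n₀ + 2ξ → 590 = 0 + 2ξ, giving ξ = 295 lbmol/h.
Outlet amounts (n = n₀ + ν ξ):
  B: 345 − 1(295) = 50
  A: 0 + 2(295) = 590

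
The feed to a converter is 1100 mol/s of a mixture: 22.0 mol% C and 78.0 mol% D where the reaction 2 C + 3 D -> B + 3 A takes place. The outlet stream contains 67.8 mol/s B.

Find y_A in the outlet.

For B: n = n₀ + 1ξ → 67.8 = 0 + 1ξ, giving ξ = 67.8 mol/s.
Outlet amounts (n = n₀ + ν ξ):
  C: 242 − 2(67.8) = 106.4
  D: 858 − 3(67.8) = 654.6
  B: 0 + 1(67.8) = 67.8
  A: 0 + 3(67.8) = 203.4
Total out = 1032 mol/s; y_A = 203.4 / 1032 = 0.1971.

0.197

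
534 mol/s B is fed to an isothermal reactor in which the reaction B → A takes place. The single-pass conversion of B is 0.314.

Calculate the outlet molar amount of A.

B reacted = 0.314 × 534 = 167.7 mol/s; ν_B = −1, so ξ = 167.7/1 = 167.7 mol/s.
Outlet amounts (n = n₀ + ν ξ):
  B: 534 − 1(167.7) = 366.3
  A: 0 + 1(167.7) = 167.7

168 mol/s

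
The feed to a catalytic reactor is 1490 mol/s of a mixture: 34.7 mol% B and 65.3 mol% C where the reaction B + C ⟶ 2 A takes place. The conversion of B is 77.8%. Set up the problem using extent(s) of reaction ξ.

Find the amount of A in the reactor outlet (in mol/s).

804 mol/s

B reacted = 0.778 × 517 = 402.2 mol/s; ν_B = −1, so ξ = 402.2/1 = 402.2 mol/s.
Outlet amounts (n = n₀ + ν ξ):
  B: 517 − 1(402.2) = 114.8
  C: 973 − 1(402.2) = 570.7
  A: 0 + 2(402.2) = 804.5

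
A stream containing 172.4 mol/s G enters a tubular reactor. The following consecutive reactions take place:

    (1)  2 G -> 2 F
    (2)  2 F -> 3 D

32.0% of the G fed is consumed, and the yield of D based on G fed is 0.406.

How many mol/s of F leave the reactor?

Conversion of G: G consumed = 2ξ₁ = 0.32 × 172.4 → ξ₁ = 27.58 mol/s.
Yield of D: 3ξ₂ / 172.4 = 0.406 → ξ₂ = 23.33 mol/s.
Outlet amounts (n = n₀ + Σ ν·ξ):
  G: 172.4 − 2(27.58) = 117.2
  F: 0 + 2(27.58) − 2(23.33) = 8.505
  D: 0 + 3(23.33) = 69.99

8.51 mol/s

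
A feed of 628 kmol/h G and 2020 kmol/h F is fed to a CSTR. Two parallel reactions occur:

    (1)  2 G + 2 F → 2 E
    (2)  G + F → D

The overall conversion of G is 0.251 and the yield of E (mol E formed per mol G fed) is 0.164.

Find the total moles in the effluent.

Yield of E: 2ξ₁ / 628 = 0.164 → ξ₁ = 51.5 kmol/h.
Conversion of G: 2ξ₁ + 1ξ₂ = 0.251 × 628 = 157.6 → ξ₂ = 54.64 kmol/h.
Outlet amounts (n = n₀ + Σ ν·ξ):
  G: 628 − 2(51.5) − 1(54.64) = 470.4
  F: 2020 − 2(51.5) − 1(54.64) = 1862
  E: 0 + 2(51.5) = 103
  D: 0 + 1(54.64) = 54.64
Total out = 470.4 + 1862 + 103 + 54.64 = 2490 kmol/h.

2490 kmol/h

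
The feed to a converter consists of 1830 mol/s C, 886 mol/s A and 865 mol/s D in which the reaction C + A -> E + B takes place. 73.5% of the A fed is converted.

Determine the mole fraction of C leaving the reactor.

A reacted = 0.735 × 886 = 651.2 mol/s; ν_A = −1, so ξ = 651.2/1 = 651.2 mol/s.
Outlet amounts (n = n₀ + ν ξ):
  C: 1830 − 1(651.2) = 1179
  A: 886 − 1(651.2) = 234.8
  E: 0 + 1(651.2) = 651.2
  B: 0 + 1(651.2) = 651.2
  D: 865 (inert)
Total out = 3581 mol/s; y_C = 1179 / 3581 = 0.3292.

0.329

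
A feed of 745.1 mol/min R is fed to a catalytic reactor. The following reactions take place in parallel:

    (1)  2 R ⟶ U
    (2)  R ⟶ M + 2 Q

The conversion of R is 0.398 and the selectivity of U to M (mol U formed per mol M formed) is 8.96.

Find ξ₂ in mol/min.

Conversion of R: R consumed = 0.398 × 745.1 = 296.5 mol/min = 2ξ₁ + 1ξ₂.
Selectivity: 1ξ₁ / (1ξ₂) = 8.96 → ξ₁ = 8.96 ξ₂.
Substitute: (2·8.96 + 1) ξ₂ = 296.5 → ξ₂ = 15.67 mol/min, ξ₁ = 140.4 mol/min.
Outlet amounts (n = n₀ + Σ ν·ξ):
  R: 745.1 − 2(140.4) − 1(15.67) = 448.6
  U: 0 + 1(140.4) = 140.4
  M: 0 + 1(15.67) = 15.67
  Q: 0 + 2(15.67) = 31.35

ξ₂ = 15.7 mol/min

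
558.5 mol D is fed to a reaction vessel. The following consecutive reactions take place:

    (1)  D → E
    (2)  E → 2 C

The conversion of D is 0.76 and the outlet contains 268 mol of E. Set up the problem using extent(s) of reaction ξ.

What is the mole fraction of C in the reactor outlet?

Conversion of D: D consumed = 1ξ₁ = 0.76 × 558.5 → ξ₁ = 424.5 mol.
E balance: n_E = 0 + 1ξ₁ − 1ξ₂ = 268 → ξ₂ = (1·424.5 − 268)/1 = 156.5 mol.
Outlet amounts (n = n₀ + Σ ν·ξ):
  D: 558.5 − 1(424.5) = 134
  E: 0 + 1(424.5) − 1(156.5) = 268
  C: 0 + 2(156.5) = 312.9
Total out = 715 mol; y_C = 312.9 / 715 = 0.4377.

0.438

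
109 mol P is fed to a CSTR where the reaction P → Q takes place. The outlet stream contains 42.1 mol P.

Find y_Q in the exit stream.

For P: n = n₀ − 1ξ → 42.1 = 109 − 1ξ, giving ξ = 66.9 mol.
Outlet amounts (n = n₀ + ν ξ):
  P: 109 − 1(66.9) = 42.1
  Q: 0 + 1(66.9) = 66.9
Total out = 109 mol; y_Q = 66.9 / 109 = 0.6138.

0.614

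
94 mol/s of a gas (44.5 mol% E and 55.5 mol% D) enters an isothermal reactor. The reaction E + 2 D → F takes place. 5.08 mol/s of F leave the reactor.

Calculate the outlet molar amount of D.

For F: n = n₀ + 1ξ → 5.08 = 0 + 1ξ, giving ξ = 5.08 mol/s.
Outlet amounts (n = n₀ + ν ξ):
  E: 41.83 − 1(5.08) = 36.75
  D: 52.17 − 2(5.08) = 42.01
  F: 0 + 1(5.08) = 5.08

42 mol/s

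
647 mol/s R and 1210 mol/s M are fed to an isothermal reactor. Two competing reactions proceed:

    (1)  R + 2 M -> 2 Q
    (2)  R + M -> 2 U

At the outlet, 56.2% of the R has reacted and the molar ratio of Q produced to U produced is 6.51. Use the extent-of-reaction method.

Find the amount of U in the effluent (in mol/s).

Conversion of R: R consumed = 0.562 × 647 = 363.6 mol/s = 1ξ₁ + 1ξ₂.
Selectivity: 2ξ₁ / (2ξ₂) = 6.51 → ξ₁ = 6.51 ξ₂.
Substitute: (1·6.51 + 1) ξ₂ = 363.6 → ξ₂ = 48.42 mol/s, ξ₁ = 315.2 mol/s.
Outlet amounts (n = n₀ + Σ ν·ξ):
  R: 647 − 1(315.2) − 1(48.42) = 283.4
  M: 1210 − 2(315.2) − 1(48.42) = 531.2
  Q: 0 + 2(315.2) = 630.4
  U: 0 + 2(48.42) = 96.83

96.8 mol/s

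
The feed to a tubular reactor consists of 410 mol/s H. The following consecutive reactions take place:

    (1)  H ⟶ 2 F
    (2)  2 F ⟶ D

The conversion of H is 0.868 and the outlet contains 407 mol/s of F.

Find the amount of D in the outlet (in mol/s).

Conversion of H: H consumed = 1ξ₁ = 0.868 × 410 → ξ₁ = 355.9 mol/s.
F balance: n_F = 0 + 2ξ₁ − 2ξ₂ = 407 → ξ₂ = (2·355.9 − 407)/2 = 152.4 mol/s.
Outlet amounts (n = n₀ + Σ ν·ξ):
  H: 410 − 1(355.9) = 54.12
  F: 0 + 2(355.9) − 2(152.4) = 407
  D: 0 + 1(152.4) = 152.4

152 mol/s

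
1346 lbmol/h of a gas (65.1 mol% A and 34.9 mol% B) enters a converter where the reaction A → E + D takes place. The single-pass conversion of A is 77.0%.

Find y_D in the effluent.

A reacted = 0.77 × 876.2 = 674.7 lbmol/h; ν_A = −1, so ξ = 674.7/1 = 674.7 lbmol/h.
Outlet amounts (n = n₀ + ν ξ):
  A: 876.2 − 1(674.7) = 201.5
  E: 0 + 1(674.7) = 674.7
  D: 0 + 1(674.7) = 674.7
  B: 469.8 (inert)
Total out = 2021 lbmol/h; y_D = 674.7 / 2021 = 0.3339.

0.334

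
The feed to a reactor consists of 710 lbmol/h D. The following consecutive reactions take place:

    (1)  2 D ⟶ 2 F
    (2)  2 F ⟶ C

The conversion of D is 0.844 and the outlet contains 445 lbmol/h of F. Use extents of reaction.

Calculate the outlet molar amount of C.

Conversion of D: D consumed = 2ξ₁ = 0.844 × 710 → ξ₁ = 299.6 lbmol/h.
F balance: n_F = 0 + 2ξ₁ − 2ξ₂ = 445 → ξ₂ = (2·299.6 − 445)/2 = 77.12 lbmol/h.
Outlet amounts (n = n₀ + Σ ν·ξ):
  D: 710 − 2(299.6) = 110.8
  F: 0 + 2(299.6) − 2(77.12) = 445
  C: 0 + 1(77.12) = 77.12

77.1 lbmol/h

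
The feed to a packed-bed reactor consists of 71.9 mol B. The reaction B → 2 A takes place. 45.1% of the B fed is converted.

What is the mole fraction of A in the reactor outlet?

0.622

B reacted = 0.451 × 71.9 = 32.43 mol; ν_B = −1, so ξ = 32.43/1 = 32.43 mol.
Outlet amounts (n = n₀ + ν ξ):
  B: 71.9 − 1(32.43) = 39.47
  A: 0 + 2(32.43) = 64.85
Total out = 104.3 mol; y_A = 64.85 / 104.3 = 0.6216.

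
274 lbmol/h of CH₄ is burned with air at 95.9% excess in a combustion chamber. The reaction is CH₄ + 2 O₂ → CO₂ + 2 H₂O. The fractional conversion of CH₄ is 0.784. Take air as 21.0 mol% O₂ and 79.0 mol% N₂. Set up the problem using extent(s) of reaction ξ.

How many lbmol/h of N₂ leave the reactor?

4040 lbmol/h

Stoichiometric O₂ = 2 × 274 = 548 lbmol/h; O₂ fed = 548 × 1.959 = 1074 lbmol/h.
N₂ fed = 1074 × 79/21 = 4039 lbmol/h.
Fuel reacted = 0.784 × 274 → ξ = 214.8 lbmol/h.
Outlet (n = n₀ + ν ξ):
  CH₄: 274 − 1(214.8) = 59.18
  O₂: 1074 − 2(214.8) = 643.9
  N₂: 4039 (inert)
  CO₂: 0 + 1(214.8) = 214.8
  H₂O: 0 + 2(214.8) = 429.6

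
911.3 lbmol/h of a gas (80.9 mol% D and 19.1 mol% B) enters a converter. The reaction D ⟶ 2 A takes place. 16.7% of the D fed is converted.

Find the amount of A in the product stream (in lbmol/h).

246 lbmol/h

D reacted = 0.167 × 737.2 = 123.1 lbmol/h; ν_D = −1, so ξ = 123.1/1 = 123.1 lbmol/h.
Outlet amounts (n = n₀ + ν ξ):
  D: 737.2 − 1(123.1) = 614.1
  A: 0 + 2(123.1) = 246.2
  B: 174.1 (inert)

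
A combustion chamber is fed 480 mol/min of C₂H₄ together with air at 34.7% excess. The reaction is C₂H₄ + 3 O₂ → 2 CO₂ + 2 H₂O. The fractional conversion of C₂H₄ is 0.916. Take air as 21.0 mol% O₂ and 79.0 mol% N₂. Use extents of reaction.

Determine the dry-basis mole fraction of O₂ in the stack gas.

Stoichiometric O₂ = 3 × 480 = 1440 mol/min; O₂ fed = 1440 × 1.347 = 1940 mol/min.
N₂ fed = 1940 × 79/21 = 7297 mol/min.
Fuel reacted = 0.916 × 480 → ξ = 439.7 mol/min.
Outlet (n = n₀ + ν ξ):
  C₂H₄: 480 − 1(439.7) = 40.32
  O₂: 1940 − 3(439.7) = 620.6
  N₂: 7297 (inert)
  CO₂: 0 + 2(439.7) = 879.4
  H₂O: 0 + 2(439.7) = 879.4
Dry total = 8837 mol/min; y_O₂ (dry) = 620.6 / 8837 = 0.07023.

0.0702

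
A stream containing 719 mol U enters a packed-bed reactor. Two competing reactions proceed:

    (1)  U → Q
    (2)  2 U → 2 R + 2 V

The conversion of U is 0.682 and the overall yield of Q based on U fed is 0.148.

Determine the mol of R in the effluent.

Yield of Q: 1ξ₁ / 719 = 0.148 → ξ₁ = 106.4 mol.
Conversion of U: 1ξ₁ + 2ξ₂ = 0.682 × 719 = 490.4 → ξ₂ = 192 mol.
Outlet amounts (n = n₀ + Σ ν·ξ):
  U: 719 − 1(106.4) − 2(192) = 228.6
  Q: 0 + 1(106.4) = 106.4
  R: 0 + 2(192) = 383.9
  V: 0 + 2(192) = 383.9

384 mol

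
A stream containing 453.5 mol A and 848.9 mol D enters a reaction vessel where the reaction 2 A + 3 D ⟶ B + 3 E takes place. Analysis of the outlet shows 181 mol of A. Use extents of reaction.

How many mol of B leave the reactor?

136 mol

For A: n = n₀ − 2ξ → 181 = 453.5 − 2ξ, giving ξ = 136.2 mol.
Outlet amounts (n = n₀ + ν ξ):
  A: 453.5 − 2(136.2) = 181
  D: 848.9 − 3(136.2) = 440.1
  B: 0 + 1(136.2) = 136.2
  E: 0 + 3(136.2) = 408.8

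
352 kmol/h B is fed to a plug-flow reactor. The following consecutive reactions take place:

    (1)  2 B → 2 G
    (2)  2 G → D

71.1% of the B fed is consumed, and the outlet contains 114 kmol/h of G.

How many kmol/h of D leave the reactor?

68.1 kmol/h

Conversion of B: B consumed = 2ξ₁ = 0.711 × 352 → ξ₁ = 125.1 kmol/h.
G balance: n_G = 0 + 2ξ₁ − 2ξ₂ = 114 → ξ₂ = (2·125.1 − 114)/2 = 68.14 kmol/h.
Outlet amounts (n = n₀ + Σ ν·ξ):
  B: 352 − 2(125.1) = 101.7
  G: 0 + 2(125.1) − 2(68.14) = 114
  D: 0 + 1(68.14) = 68.14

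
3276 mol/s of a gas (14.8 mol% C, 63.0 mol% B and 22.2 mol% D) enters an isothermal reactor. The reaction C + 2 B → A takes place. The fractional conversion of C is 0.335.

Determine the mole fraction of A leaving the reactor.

C reacted = 0.335 × 484.8 = 162.4 mol/s; ν_C = −1, so ξ = 162.4/1 = 162.4 mol/s.
Outlet amounts (n = n₀ + ν ξ):
  C: 484.8 − 1(162.4) = 322.4
  B: 2064 − 2(162.4) = 1739
  A: 0 + 1(162.4) = 162.4
  D: 727.3 (inert)
Total out = 2951 mol/s; y_A = 162.4 / 2951 = 0.05504.

0.055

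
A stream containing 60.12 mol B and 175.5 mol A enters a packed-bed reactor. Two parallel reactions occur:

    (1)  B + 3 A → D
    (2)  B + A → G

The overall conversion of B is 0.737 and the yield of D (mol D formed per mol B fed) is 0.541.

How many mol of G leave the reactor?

11.8 mol

Yield of D: 1ξ₁ / 60.12 = 0.541 → ξ₁ = 32.52 mol.
Conversion of B: 1ξ₁ + 1ξ₂ = 0.737 × 60.12 = 44.31 → ξ₂ = 11.78 mol.
Outlet amounts (n = n₀ + Σ ν·ξ):
  B: 60.12 − 1(32.52) − 1(11.78) = 15.81
  A: 175.5 − 3(32.52) − 1(11.78) = 66.14
  D: 0 + 1(32.52) = 32.52
  G: 0 + 1(11.78) = 11.78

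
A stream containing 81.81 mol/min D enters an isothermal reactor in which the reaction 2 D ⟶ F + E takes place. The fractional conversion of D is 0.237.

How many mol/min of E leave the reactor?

D reacted = 0.237 × 81.81 = 19.39 mol/min; ν_D = −2, so ξ = 19.39/2 = 9.694 mol/min.
Outlet amounts (n = n₀ + ν ξ):
  D: 81.81 − 2(9.694) = 62.42
  F: 0 + 1(9.694) = 9.694
  E: 0 + 1(9.694) = 9.694

9.69 mol/min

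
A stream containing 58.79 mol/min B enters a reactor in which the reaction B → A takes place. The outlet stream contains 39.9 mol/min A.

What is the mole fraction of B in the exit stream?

For A: n = n₀ + 1ξ → 39.9 = 0 + 1ξ, giving ξ = 39.9 mol/min.
Outlet amounts (n = n₀ + ν ξ):
  B: 58.79 − 1(39.9) = 18.89
  A: 0 + 1(39.9) = 39.9
Total out = 58.79 mol/min; y_B = 18.89 / 58.79 = 0.3213.

0.321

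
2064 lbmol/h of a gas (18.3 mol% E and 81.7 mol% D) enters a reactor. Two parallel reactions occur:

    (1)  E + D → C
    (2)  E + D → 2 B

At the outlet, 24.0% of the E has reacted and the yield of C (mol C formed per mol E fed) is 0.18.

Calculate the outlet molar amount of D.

1600 lbmol/h

Yield of C: 1ξ₁ / 377.7 = 0.18 → ξ₁ = 67.99 lbmol/h.
Conversion of E: 1ξ₁ + 1ξ₂ = 0.24 × 377.7 = 90.65 → ξ₂ = 22.66 lbmol/h.
Outlet amounts (n = n₀ + Σ ν·ξ):
  E: 377.7 − 1(67.99) − 1(22.66) = 287.1
  D: 1686 − 1(67.99) − 1(22.66) = 1596
  C: 0 + 1(67.99) = 67.99
  B: 0 + 2(22.66) = 45.33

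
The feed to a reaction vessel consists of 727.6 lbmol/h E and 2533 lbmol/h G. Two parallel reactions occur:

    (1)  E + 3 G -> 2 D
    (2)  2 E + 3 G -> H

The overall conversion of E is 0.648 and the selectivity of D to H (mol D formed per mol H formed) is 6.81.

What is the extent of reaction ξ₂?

ξ₂ = 87.2 lbmol/h

Conversion of E: E consumed = 0.648 × 727.6 = 471.5 lbmol/h = 1ξ₁ + 2ξ₂.
Selectivity: 2ξ₁ / (1ξ₂) = 6.81 → ξ₁ = 3.405 ξ₂.
Substitute: (1·3.405 + 2) ξ₂ = 471.5 → ξ₂ = 87.23 lbmol/h, ξ₁ = 297 lbmol/h.
Outlet amounts (n = n₀ + Σ ν·ξ):
  E: 727.6 − 1(297) − 2(87.23) = 256.1
  G: 2533 − 3(297) − 3(87.23) = 1380
  D: 0 + 2(297) = 594
  H: 0 + 1(87.23) = 87.23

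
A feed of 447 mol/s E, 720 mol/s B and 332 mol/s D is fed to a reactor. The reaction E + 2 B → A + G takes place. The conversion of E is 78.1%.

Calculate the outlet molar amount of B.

21.8 mol/s

E reacted = 0.781 × 447 = 349.1 mol/s; ν_E = −1, so ξ = 349.1/1 = 349.1 mol/s.
Outlet amounts (n = n₀ + ν ξ):
  E: 447 − 1(349.1) = 97.89
  B: 720 − 2(349.1) = 21.79
  A: 0 + 1(349.1) = 349.1
  G: 0 + 1(349.1) = 349.1
  D: 332 (inert)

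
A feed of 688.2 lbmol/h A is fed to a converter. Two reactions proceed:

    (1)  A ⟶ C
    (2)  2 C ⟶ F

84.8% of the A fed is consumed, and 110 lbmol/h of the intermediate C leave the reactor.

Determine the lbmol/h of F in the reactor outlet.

237 lbmol/h

Conversion of A: A consumed = 1ξ₁ = 0.848 × 688.2 → ξ₁ = 583.6 lbmol/h.
C balance: n_C = 0 + 1ξ₁ − 2ξ₂ = 110 → ξ₂ = (1·583.6 − 110)/2 = 236.8 lbmol/h.
Outlet amounts (n = n₀ + Σ ν·ξ):
  A: 688.2 − 1(583.6) = 104.6
  C: 0 + 1(583.6) − 2(236.8) = 110
  F: 0 + 1(236.8) = 236.8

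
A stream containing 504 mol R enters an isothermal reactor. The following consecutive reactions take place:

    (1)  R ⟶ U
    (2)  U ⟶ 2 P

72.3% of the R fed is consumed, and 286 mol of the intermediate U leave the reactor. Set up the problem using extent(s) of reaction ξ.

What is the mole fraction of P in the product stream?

0.269

Conversion of R: R consumed = 1ξ₁ = 0.723 × 504 → ξ₁ = 364.4 mol.
U balance: n_U = 0 + 1ξ₁ − 1ξ₂ = 286 → ξ₂ = (1·364.4 − 286)/1 = 78.39 mol.
Outlet amounts (n = n₀ + Σ ν·ξ):
  R: 504 − 1(364.4) = 139.6
  U: 0 + 1(364.4) − 1(78.39) = 286
  P: 0 + 2(78.39) = 156.8
Total out = 582.4 mol; y_P = 156.8 / 582.4 = 0.2692.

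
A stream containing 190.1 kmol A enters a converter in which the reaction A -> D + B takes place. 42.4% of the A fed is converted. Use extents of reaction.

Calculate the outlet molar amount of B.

80.6 kmol

A reacted = 0.424 × 190.1 = 80.6 kmol; ν_A = −1, so ξ = 80.6/1 = 80.6 kmol.
Outlet amounts (n = n₀ + ν ξ):
  A: 190.1 − 1(80.6) = 109.5
  D: 0 + 1(80.6) = 80.6
  B: 0 + 1(80.6) = 80.6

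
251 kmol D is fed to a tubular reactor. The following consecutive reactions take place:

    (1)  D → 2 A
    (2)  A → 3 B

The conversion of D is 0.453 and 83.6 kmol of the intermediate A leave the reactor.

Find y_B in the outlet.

Conversion of D: D consumed = 1ξ₁ = 0.453 × 251 → ξ₁ = 113.7 kmol.
A balance: n_A = 0 + 2ξ₁ − 1ξ₂ = 83.6 → ξ₂ = (2·113.7 − 83.6)/1 = 143.8 kmol.
Outlet amounts (n = n₀ + Σ ν·ξ):
  D: 251 − 1(113.7) = 137.3
  A: 0 + 2(113.7) − 1(143.8) = 83.6
  B: 0 + 3(143.8) = 431.4
Total out = 652.3 kmol; y_B = 431.4 / 652.3 = 0.6614.

0.661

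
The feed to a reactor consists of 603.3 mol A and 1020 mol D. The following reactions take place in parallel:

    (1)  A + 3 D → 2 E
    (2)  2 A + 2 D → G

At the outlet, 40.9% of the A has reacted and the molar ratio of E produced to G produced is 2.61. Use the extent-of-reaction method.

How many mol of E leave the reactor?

195 mol

Conversion of A: A consumed = 0.409 × 603.3 = 246.7 mol = 1ξ₁ + 2ξ₂.
Selectivity: 2ξ₁ / (1ξ₂) = 2.61 → ξ₁ = 1.305 ξ₂.
Substitute: (1·1.305 + 2) ξ₂ = 246.7 → ξ₂ = 74.66 mol, ξ₁ = 97.43 mol.
Outlet amounts (n = n₀ + Σ ν·ξ):
  A: 603.3 − 1(97.43) − 2(74.66) = 356.6
  D: 1020 − 3(97.43) − 2(74.66) = 578.4
  E: 0 + 2(97.43) = 194.9
  G: 0 + 1(74.66) = 74.66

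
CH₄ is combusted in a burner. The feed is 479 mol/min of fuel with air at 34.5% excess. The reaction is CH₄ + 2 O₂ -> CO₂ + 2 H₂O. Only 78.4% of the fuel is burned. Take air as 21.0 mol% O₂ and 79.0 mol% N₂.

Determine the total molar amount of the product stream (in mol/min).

6610 mol/min

Stoichiometric O₂ = 2 × 479 = 958 mol/min; O₂ fed = 958 × 1.345 = 1289 mol/min.
N₂ fed = 1289 × 79/21 = 4847 mol/min.
Fuel reacted = 0.784 × 479 → ξ = 375.5 mol/min.
Outlet (n = n₀ + ν ξ):
  CH₄: 479 − 1(375.5) = 103.5
  O₂: 1289 − 2(375.5) = 537.4
  N₂: 4847 (inert)
  CO₂: 0 + 1(375.5) = 375.5
  H₂O: 0 + 2(375.5) = 751.1
Total out = 103.5 + 537.4 + 4847 + 375.5 + 751.1 = 6615 mol/min.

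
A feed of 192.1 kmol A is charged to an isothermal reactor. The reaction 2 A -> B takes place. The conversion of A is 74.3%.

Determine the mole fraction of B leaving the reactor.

0.591

A reacted = 0.743 × 192.1 = 142.7 kmol; ν_A = −2, so ξ = 142.7/2 = 71.37 kmol.
Outlet amounts (n = n₀ + ν ξ):
  A: 192.1 − 2(71.37) = 49.37
  B: 0 + 1(71.37) = 71.37
Total out = 120.7 kmol; y_B = 71.37 / 120.7 = 0.5911.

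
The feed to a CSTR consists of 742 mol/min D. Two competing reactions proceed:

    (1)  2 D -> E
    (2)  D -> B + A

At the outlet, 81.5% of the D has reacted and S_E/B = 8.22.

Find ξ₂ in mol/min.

Conversion of D: D consumed = 0.815 × 742 = 604.7 mol/min = 2ξ₁ + 1ξ₂.
Selectivity: 1ξ₁ / (1ξ₂) = 8.22 → ξ₁ = 8.22 ξ₂.
Substitute: (2·8.22 + 1) ξ₂ = 604.7 → ξ₂ = 34.67 mol/min, ξ₁ = 285 mol/min.
Outlet amounts (n = n₀ + Σ ν·ξ):
  D: 742 − 2(285) − 1(34.67) = 137.3
  E: 0 + 1(285) = 285
  B: 0 + 1(34.67) = 34.67
  A: 0 + 1(34.67) = 34.67

ξ₂ = 34.7 mol/min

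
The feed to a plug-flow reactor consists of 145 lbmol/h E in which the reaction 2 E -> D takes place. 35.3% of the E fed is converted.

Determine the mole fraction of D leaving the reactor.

E reacted = 0.353 × 145 = 51.18 lbmol/h; ν_E = −2, so ξ = 51.18/2 = 25.59 lbmol/h.
Outlet amounts (n = n₀ + ν ξ):
  E: 145 − 2(25.59) = 93.81
  D: 0 + 1(25.59) = 25.59
Total out = 119.4 lbmol/h; y_D = 25.59 / 119.4 = 0.2143.

0.214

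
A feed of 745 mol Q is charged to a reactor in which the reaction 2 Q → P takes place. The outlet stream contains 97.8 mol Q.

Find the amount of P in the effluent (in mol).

For Q: n = n₀ − 2ξ → 97.8 = 745 − 2ξ, giving ξ = 323.6 mol.
Outlet amounts (n = n₀ + ν ξ):
  Q: 745 − 2(323.6) = 97.8
  P: 0 + 1(323.6) = 323.6

324 mol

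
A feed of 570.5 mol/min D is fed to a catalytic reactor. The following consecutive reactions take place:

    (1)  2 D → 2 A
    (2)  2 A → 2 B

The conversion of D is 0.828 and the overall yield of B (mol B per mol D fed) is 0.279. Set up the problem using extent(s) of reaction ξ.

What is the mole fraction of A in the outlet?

0.549

Conversion of D: D consumed = 2ξ₁ = 0.828 × 570.5 → ξ₁ = 236.2 mol/min.
Yield of B: 2ξ₂ / 570.5 = 0.279 → ξ₂ = 79.58 mol/min.
Outlet amounts (n = n₀ + Σ ν·ξ):
  D: 570.5 − 2(236.2) = 98.13
  A: 0 + 2(236.2) − 2(79.58) = 313.2
  B: 0 + 2(79.58) = 159.2
Total out = 570.5 mol/min; y_A = 313.2 / 570.5 = 0.549.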